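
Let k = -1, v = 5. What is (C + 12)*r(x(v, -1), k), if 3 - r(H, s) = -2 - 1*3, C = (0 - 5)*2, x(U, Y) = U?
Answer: 16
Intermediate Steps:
C = -10 (C = -5*2 = -10)
k = -1 (k = -1*1 = -1)
r(H, s) = 8 (r(H, s) = 3 - (-2 - 1*3) = 3 - (-2 - 3) = 3 - 1*(-5) = 3 + 5 = 8)
(C + 12)*r(x(v, -1), k) = (-10 + 12)*8 = 2*8 = 16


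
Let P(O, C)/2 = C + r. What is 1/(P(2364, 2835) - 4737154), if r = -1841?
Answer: -1/4735166 ≈ -2.1119e-7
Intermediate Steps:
P(O, C) = -3682 + 2*C (P(O, C) = 2*(C - 1841) = 2*(-1841 + C) = -3682 + 2*C)
1/(P(2364, 2835) - 4737154) = 1/((-3682 + 2*2835) - 4737154) = 1/((-3682 + 5670) - 4737154) = 1/(1988 - 4737154) = 1/(-4735166) = -1/4735166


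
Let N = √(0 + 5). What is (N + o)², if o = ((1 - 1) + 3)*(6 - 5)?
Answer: (3 + √5)² ≈ 27.416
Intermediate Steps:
N = √5 ≈ 2.2361
o = 3 (o = (0 + 3)*1 = 3*1 = 3)
(N + o)² = (√5 + 3)² = (3 + √5)²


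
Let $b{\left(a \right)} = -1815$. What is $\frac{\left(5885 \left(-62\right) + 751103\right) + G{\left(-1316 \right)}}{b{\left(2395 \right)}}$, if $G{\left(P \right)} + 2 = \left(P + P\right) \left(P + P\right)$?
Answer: $- \frac{487577}{121} \approx -4029.6$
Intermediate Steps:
$G{\left(P \right)} = -2 + 4 P^{2}$ ($G{\left(P \right)} = -2 + \left(P + P\right) \left(P + P\right) = -2 + 2 P 2 P = -2 + 4 P^{2}$)
$\frac{\left(5885 \left(-62\right) + 751103\right) + G{\left(-1316 \right)}}{b{\left(2395 \right)}} = \frac{\left(5885 \left(-62\right) + 751103\right) - \left(2 - 4 \left(-1316\right)^{2}\right)}{-1815} = \left(\left(-364870 + 751103\right) + \left(-2 + 4 \cdot 1731856\right)\right) \left(- \frac{1}{1815}\right) = \left(386233 + \left(-2 + 6927424\right)\right) \left(- \frac{1}{1815}\right) = \left(386233 + 6927422\right) \left(- \frac{1}{1815}\right) = 7313655 \left(- \frac{1}{1815}\right) = - \frac{487577}{121}$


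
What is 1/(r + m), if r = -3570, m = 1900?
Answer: -1/1670 ≈ -0.00059880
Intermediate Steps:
1/(r + m) = 1/(-3570 + 1900) = 1/(-1670) = -1/1670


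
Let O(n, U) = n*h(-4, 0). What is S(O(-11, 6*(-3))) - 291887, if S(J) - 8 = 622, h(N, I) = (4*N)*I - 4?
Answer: -291257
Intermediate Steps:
h(N, I) = -4 + 4*I*N (h(N, I) = 4*I*N - 4 = -4 + 4*I*N)
O(n, U) = -4*n (O(n, U) = n*(-4 + 4*0*(-4)) = n*(-4 + 0) = n*(-4) = -4*n)
S(J) = 630 (S(J) = 8 + 622 = 630)
S(O(-11, 6*(-3))) - 291887 = 630 - 291887 = -291257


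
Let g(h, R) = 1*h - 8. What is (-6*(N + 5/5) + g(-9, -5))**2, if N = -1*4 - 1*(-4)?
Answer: 529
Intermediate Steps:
g(h, R) = -8 + h (g(h, R) = h - 8 = -8 + h)
N = 0 (N = -4 + 4 = 0)
(-6*(N + 5/5) + g(-9, -5))**2 = (-6*(0 + 5/5) + (-8 - 9))**2 = (-6*(0 + 5*(1/5)) - 17)**2 = (-6*(0 + 1) - 17)**2 = (-6*1 - 17)**2 = (-6 - 17)**2 = (-23)**2 = 529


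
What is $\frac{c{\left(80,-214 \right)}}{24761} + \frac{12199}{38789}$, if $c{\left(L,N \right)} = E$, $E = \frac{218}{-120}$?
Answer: $\frac{18119338339}{57627265740} \approx 0.31442$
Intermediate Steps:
$E = - \frac{109}{60}$ ($E = 218 \left(- \frac{1}{120}\right) = - \frac{109}{60} \approx -1.8167$)
$c{\left(L,N \right)} = - \frac{109}{60}$
$\frac{c{\left(80,-214 \right)}}{24761} + \frac{12199}{38789} = - \frac{109}{60 \cdot 24761} + \frac{12199}{38789} = \left(- \frac{109}{60}\right) \frac{1}{24761} + 12199 \cdot \frac{1}{38789} = - \frac{109}{1485660} + \frac{12199}{38789} = \frac{18119338339}{57627265740}$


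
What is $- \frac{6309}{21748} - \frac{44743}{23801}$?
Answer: $- \frac{1123231273}{517624148} \approx -2.17$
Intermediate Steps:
$- \frac{6309}{21748} - \frac{44743}{23801} = - \frac{1123231273}{517624148}$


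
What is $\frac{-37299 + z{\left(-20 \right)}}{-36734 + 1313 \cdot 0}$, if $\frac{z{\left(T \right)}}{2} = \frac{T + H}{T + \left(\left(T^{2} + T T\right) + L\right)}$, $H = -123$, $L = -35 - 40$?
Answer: $\frac{26296081}{25897470} \approx 1.0154$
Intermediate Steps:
$L = -75$
$z{\left(T \right)} = \frac{2 \left(-123 + T\right)}{-75 + T + 2 T^{2}}$ ($z{\left(T \right)} = 2 \frac{T - 123}{T - \left(75 - T^{2} - T T\right)} = 2 \frac{-123 + T}{T + \left(\left(T^{2} + T^{2}\right) - 75\right)} = 2 \frac{-123 + T}{T + \left(2 T^{2} - 75\right)} = 2 \frac{-123 + T}{T + \left(-75 + 2 T^{2}\right)} = 2 \frac{-123 + T}{-75 + T + 2 T^{2}} = \frac{2 \left(-123 + T\right)}{-75 + T + 2 T^{2}}$)
$\frac{-37299 + z{\left(-20 \right)}}{-36734 + 1313 \cdot 0} = \frac{-37299 + \frac{2 \left(-123 - 20\right)}{-75 - 20 + 2 \left(-20\right)^{2}}}{-36734 + 1313 \cdot 0} = \frac{-37299 + 2 \frac{1}{-75 - 20 + 2 \cdot 400} \left(-143\right)}{-36734 + 0} = \frac{-37299 + 2 \frac{1}{-75 - 20 + 800} \left(-143\right)}{-36734} = \left(-37299 + 2 \cdot \frac{1}{705} \left(-143\right)\right) \left(- \frac{1}{36734}\right) = \left(-37299 - \frac{286}{705}\right) \left(- \frac{1}{36734}\right) = \left(- \frac{26296081}{705}\right) \left(- \frac{1}{36734}\right) = \frac{26296081}{25897470}$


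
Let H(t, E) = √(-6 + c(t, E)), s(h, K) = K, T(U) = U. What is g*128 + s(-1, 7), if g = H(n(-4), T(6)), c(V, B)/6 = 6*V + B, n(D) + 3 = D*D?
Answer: 7 + 128*√498 ≈ 2863.4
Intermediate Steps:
n(D) = -3 + D² (n(D) = -3 + D*D = -3 + D²)
c(V, B) = 6*B + 36*V (c(V, B) = 6*(6*V + B) = 6*(B + 6*V) = 6*B + 36*V)
H(t, E) = √(-6 + 6*E + 36*t) (H(t, E) = √(-6 + (6*E + 36*t)) = √(-6 + 6*E + 36*t))
g = √498 (g = √(-6 + 6*6 + 36*(-3 + (-4)²)) = √(-6 + 36 + 36*(-3 + 16)) = √(-6 + 36 + 36*13) = √(-6 + 36 + 468) = √498 ≈ 22.316)
g*128 + s(-1, 7) = √498*128 + 7 = 128*√498 + 7 = 7 + 128*√498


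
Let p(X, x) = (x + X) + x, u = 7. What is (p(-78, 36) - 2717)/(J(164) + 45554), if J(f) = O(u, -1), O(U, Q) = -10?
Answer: -2723/45544 ≈ -0.059788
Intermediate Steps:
p(X, x) = X + 2*x (p(X, x) = (X + x) + x = X + 2*x)
J(f) = -10
(p(-78, 36) - 2717)/(J(164) + 45554) = ((-78 + 2*36) - 2717)/(-10 + 45554) = ((-78 + 72) - 2717)/45544 = (-6 - 2717)*(1/45544) = -2723*1/45544 = -2723/45544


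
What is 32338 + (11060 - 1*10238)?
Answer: 33160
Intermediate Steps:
32338 + (11060 - 1*10238) = 32338 + (11060 - 10238) = 32338 + 822 = 33160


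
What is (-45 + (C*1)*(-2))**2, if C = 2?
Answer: 2401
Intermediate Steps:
(-45 + (C*1)*(-2))**2 = (-45 + (2*1)*(-2))**2 = (-45 + 2*(-2))**2 = (-45 - 4)**2 = (-49)**2 = 2401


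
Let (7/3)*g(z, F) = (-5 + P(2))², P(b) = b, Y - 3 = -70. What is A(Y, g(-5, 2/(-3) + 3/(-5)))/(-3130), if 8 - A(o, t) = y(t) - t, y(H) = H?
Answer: -4/1565 ≈ -0.0025559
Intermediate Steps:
Y = -67 (Y = 3 - 70 = -67)
g(z, F) = 27/7 (g(z, F) = 3*(-5 + 2)²/7 = (3/7)*(-3)² = (3/7)*9 = 27/7)
A(o, t) = 8 (A(o, t) = 8 - (t - t) = 8 - 1*0 = 8 + 0 = 8)
A(Y, g(-5, 2/(-3) + 3/(-5)))/(-3130) = 8/(-3130) = 8*(-1/3130) = -4/1565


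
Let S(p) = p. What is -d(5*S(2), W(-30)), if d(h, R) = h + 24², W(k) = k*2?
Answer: -586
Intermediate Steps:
W(k) = 2*k
d(h, R) = 576 + h (d(h, R) = h + 576 = 576 + h)
-d(5*S(2), W(-30)) = -(576 + 5*2) = -(576 + 10) = -1*586 = -586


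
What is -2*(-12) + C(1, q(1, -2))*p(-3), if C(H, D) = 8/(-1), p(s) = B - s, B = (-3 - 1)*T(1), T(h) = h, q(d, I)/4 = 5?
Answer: 32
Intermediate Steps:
q(d, I) = 20 (q(d, I) = 4*5 = 20)
B = -4 (B = (-3 - 1)*1 = -4*1 = -4)
p(s) = -4 - s
C(H, D) = -8 (C(H, D) = 8*(-1) = -8)
-2*(-12) + C(1, q(1, -2))*p(-3) = -2*(-12) - 8*(-4 - 1*(-3)) = 24 - 8*(-4 + 3) = 24 - 8*(-1) = 24 + 8 = 32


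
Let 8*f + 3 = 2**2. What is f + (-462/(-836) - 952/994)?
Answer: -3023/10792 ≈ -0.28012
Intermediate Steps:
f = 1/8 (f = -3/8 + (1/8)*2**2 = -3/8 + (1/8)*4 = -3/8 + 1/2 = 1/8 ≈ 0.12500)
f + (-462/(-836) - 952/994) = 1/8 + (-462/(-836) - 952/994) = 1/8 + (-462*(-1/836) - 952*1/994) = 1/8 + (21/38 - 68/71) = 1/8 - 1093/2698 = -3023/10792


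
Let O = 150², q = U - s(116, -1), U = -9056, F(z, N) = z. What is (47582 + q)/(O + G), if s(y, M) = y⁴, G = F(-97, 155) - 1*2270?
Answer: -181025410/20133 ≈ -8991.5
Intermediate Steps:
G = -2367 (G = -97 - 1*2270 = -97 - 2270 = -2367)
q = -181072992 (q = -9056 - 1*116⁴ = -9056 - 1*181063936 = -9056 - 181063936 = -181072992)
O = 22500
(47582 + q)/(O + G) = (47582 - 181072992)/(22500 - 2367) = -181025410/20133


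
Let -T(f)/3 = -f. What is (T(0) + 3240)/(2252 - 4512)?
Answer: -162/113 ≈ -1.4336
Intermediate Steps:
T(f) = 3*f (T(f) = -(-3)*f = 3*f)
(T(0) + 3240)/(2252 - 4512) = (3*0 + 3240)/(2252 - 4512) = (0 + 3240)/(-2260) = 3240*(-1/2260) = -162/113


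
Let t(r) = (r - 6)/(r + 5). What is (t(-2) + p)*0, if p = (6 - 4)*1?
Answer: 0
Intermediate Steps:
t(r) = (-6 + r)/(5 + r)
p = 2 (p = 2*1 = 2)
(t(-2) + p)*0 = ((-6 - 2)/(5 - 2) + 2)*0 = (-8/3 + 2)*0 = -⅔*0 = 0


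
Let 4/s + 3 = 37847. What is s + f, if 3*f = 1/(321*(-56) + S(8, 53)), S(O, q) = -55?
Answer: 44632/511773873 ≈ 8.7210e-5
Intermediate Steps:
s = 1/9461 (s = 4/(-3 + 37847) = 4/37844 = 4*(1/37844) = 1/9461 ≈ 0.00010570)
f = -1/54093 (f = 1/(3*(321*(-56) - 55)) = 1/(3*(-17976 - 55)) = (1/3)/(-18031) = (1/3)*(-1/18031) = -1/54093 ≈ -1.8487e-5)
s + f = 1/9461 - 1/54093 = 44632/511773873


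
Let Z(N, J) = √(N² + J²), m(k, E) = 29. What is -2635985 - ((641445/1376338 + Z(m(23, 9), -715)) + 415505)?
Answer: -4199882285065/1376338 - √512066 ≈ -3.0522e+6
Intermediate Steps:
Z(N, J) = √(J² + N²)
-2635985 - ((641445/1376338 + Z(m(23, 9), -715)) + 415505) = -2635985 - ((641445/1376338 + √((-715)² + 29²)) + 415505) = -2635985 - ((641445*(1/1376338) + √(511225 + 841)) + 415505) = -2635985 - ((641445/1376338 + √512066) + 415505) = -2635985 - (571875962135/1376338 + √512066) = -2635985 + (-571875962135/1376338 - √512066) = -4199882285065/1376338 - √512066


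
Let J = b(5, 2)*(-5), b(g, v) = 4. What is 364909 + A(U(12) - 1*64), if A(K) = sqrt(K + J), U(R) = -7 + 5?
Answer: 364909 + I*sqrt(86) ≈ 3.6491e+5 + 9.2736*I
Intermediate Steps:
U(R) = -2
J = -20 (J = 4*(-5) = -20)
A(K) = sqrt(-20 + K) (A(K) = sqrt(K - 20) = sqrt(-20 + K))
364909 + A(U(12) - 1*64) = 364909 + sqrt(-20 + (-2 - 1*64)) = 364909 + sqrt(-20 + (-2 - 64)) = 364909 + sqrt(-20 - 66) = 364909 + sqrt(-86) = 364909 + I*sqrt(86)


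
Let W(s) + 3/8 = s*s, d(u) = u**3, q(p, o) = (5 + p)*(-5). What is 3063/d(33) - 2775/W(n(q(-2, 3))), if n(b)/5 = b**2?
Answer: 3357229379/40429113021 ≈ 0.083040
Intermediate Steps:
q(p, o) = -25 - 5*p
n(b) = 5*b**2
W(s) = -3/8 + s**2 (W(s) = -3/8 + s*s = -3/8 + s**2)
3063/d(33) - 2775/W(n(q(-2, 3))) = 3063/(33**3) - 2775/(-3/8 + (5*(-25 - 5*(-2))**2)**2) = 3063/35937 - 2775/(-3/8 + (5*(-25 + 10)**2)**2) = 3063*(1/35937) - 2775/(-3/8 + (5*(-15)**2)**2) = 1021/11979 - 2775/(-3/8 + (5*225)**2) = 1021/11979 - 2775/(-3/8 + 1125**2) = 1021/11979 - 2775/(-3/8 + 1265625) = 1021/11979 - 2775/10124997/8 = 1021/11979 - 2775*8/10124997 = 1021/11979 - 7400/3374999 = 3357229379/40429113021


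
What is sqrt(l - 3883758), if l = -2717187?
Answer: I*sqrt(6600945) ≈ 2569.2*I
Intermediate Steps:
sqrt(l - 3883758) = sqrt(-2717187 - 3883758) = sqrt(-6600945) = I*sqrt(6600945)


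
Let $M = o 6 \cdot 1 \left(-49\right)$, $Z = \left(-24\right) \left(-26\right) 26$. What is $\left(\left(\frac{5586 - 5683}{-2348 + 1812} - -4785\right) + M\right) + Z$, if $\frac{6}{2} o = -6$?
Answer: $\frac{11576089}{536} \approx 21597.0$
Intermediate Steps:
$o = -2$ ($o = \frac{1}{3} \left(-6\right) = -2$)
$Z = 16224$ ($Z = 624 \cdot 26 = 16224$)
$M = 588$ ($M = \left(-2\right) 6 \cdot 1 \left(-49\right) = \left(-12\right) 1 \left(-49\right) = \left(-12\right) \left(-49\right) = 588$)
$\left(\left(\frac{5586 - 5683}{-2348 + 1812} - -4785\right) + M\right) + Z = \left(\left(\frac{5586 - 5683}{-2348 + 1812} - -4785\right) + 588\right) + 16224 = \left(\left(- \frac{97}{-536} + 4785\right) + 588\right) + 16224 = \left(\left(\left(-97\right) \left(- \frac{1}{536}\right) + 4785\right) + 588\right) + 16224 = \left(\left(\frac{97}{536} + 4785\right) + 588\right) + 16224 = \left(\frac{2564857}{536} + 588\right) + 16224 = \frac{2880025}{536} + 16224 = \frac{11576089}{536}$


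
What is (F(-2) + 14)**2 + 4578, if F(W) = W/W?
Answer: 4803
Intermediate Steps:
F(W) = 1
(F(-2) + 14)**2 + 4578 = (1 + 14)**2 + 4578 = 15**2 + 4578 = 225 + 4578 = 4803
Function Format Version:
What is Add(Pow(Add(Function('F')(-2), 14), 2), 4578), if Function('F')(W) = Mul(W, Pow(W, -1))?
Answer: 4803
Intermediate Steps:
Function('F')(W) = 1
Add(Pow(Add(Function('F')(-2), 14), 2), 4578) = Add(Pow(Add(1, 14), 2), 4578) = Add(Pow(15, 2), 4578) = Add(225, 4578) = 4803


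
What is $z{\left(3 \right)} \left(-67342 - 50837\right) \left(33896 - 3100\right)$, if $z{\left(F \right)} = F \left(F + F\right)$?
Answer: $-65509928712$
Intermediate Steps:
$z{\left(F \right)} = 2 F^{2}$ ($z{\left(F \right)} = F 2 F = 2 F^{2}$)
$z{\left(3 \right)} \left(-67342 - 50837\right) \left(33896 - 3100\right) = 2 \cdot 3^{2} \left(-67342 - 50837\right) \left(33896 - 3100\right) = 2 \cdot 9 \left(\left(-118179\right) 30796\right) = 18 \left(-3639440484\right) = -65509928712$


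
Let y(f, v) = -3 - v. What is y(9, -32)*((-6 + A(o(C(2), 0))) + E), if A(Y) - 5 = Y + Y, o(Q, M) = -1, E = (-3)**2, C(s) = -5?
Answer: 174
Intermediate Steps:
E = 9
A(Y) = 5 + 2*Y (A(Y) = 5 + (Y + Y) = 5 + 2*Y)
y(9, -32)*((-6 + A(o(C(2), 0))) + E) = (-3 - 1*(-32))*((-6 + (5 + 2*(-1))) + 9) = (-3 + 32)*((-6 + (5 - 2)) + 9) = 29*((-6 + 3) + 9) = 29*(-3 + 9) = 29*6 = 174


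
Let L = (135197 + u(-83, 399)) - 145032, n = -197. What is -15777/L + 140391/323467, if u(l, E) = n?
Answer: 2170580457/1081673648 ≈ 2.0067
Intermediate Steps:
u(l, E) = -197
L = -10032 (L = (135197 - 197) - 145032 = 135000 - 145032 = -10032)
-15777/L + 140391/323467 = -15777/(-10032) + 140391/323467 = -15777*(-1/10032) + 140391*(1/323467) = 5259/3344 + 140391/323467 = 2170580457/1081673648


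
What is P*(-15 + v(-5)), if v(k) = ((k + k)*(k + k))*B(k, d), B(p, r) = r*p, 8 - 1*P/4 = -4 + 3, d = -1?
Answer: 17460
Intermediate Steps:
P = 36 (P = 32 - 4*(-4 + 3) = 32 - 4*(-1) = 32 + 4 = 36)
B(p, r) = p*r
v(k) = -4*k³ (v(k) = ((k + k)*(k + k))*(k*(-1)) = ((2*k)*(2*k))*(-k) = (4*k²)*(-k) = -4*k³)
P*(-15 + v(-5)) = 36*(-15 - 4*(-5)³) = 36*(-15 - 4*(-125)) = 36*(-15 + 500) = 36*485 = 17460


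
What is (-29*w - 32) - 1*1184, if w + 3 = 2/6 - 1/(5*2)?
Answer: -34073/30 ≈ -1135.8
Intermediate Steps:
w = -83/30 (w = -3 + (2/6 - 1/(5*2)) = -3 + (2*(1/6) - 1/10) = -3 + (1/3 - 1*1/10) = -3 + (1/3 - 1/10) = -3 + 7/30 = -83/30 ≈ -2.7667)
(-29*w - 32) - 1*1184 = (-29*(-83/30) - 32) - 1*1184 = (2407/30 - 32) - 1184 = 1447/30 - 1184 = -34073/30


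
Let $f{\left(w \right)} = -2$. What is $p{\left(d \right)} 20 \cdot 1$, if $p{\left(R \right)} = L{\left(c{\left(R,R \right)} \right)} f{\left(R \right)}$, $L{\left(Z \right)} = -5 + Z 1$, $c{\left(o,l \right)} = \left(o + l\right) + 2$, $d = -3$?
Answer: $360$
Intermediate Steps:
$c{\left(o,l \right)} = 2 + l + o$ ($c{\left(o,l \right)} = \left(l + o\right) + 2 = 2 + l + o$)
$L{\left(Z \right)} = -5 + Z$
$p{\left(R \right)} = 6 - 4 R$ ($p{\left(R \right)} = \left(-5 + \left(2 + R + R\right)\right) \left(-2\right) = \left(-5 + \left(2 + 2 R\right)\right) \left(-2\right) = \left(-3 + 2 R\right) \left(-2\right) = 6 - 4 R$)
$p{\left(d \right)} 20 \cdot 1 = \left(6 - -12\right) 20 \cdot 1 = \left(6 + 12\right) 20 \cdot 1 = 18 \cdot 20 \cdot 1 = 360 \cdot 1 = 360$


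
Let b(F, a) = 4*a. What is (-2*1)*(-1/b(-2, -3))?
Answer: -1/6 ≈ -0.16667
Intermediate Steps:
(-2*1)*(-1/b(-2, -3)) = (-2*1)*(-1/(4*(-3))) = -(-2)/(-12) = -(-2)*(-1)/12 = -2*1/12 = -1/6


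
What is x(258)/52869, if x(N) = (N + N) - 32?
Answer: 484/52869 ≈ 0.0091547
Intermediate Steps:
x(N) = -32 + 2*N (x(N) = 2*N - 32 = -32 + 2*N)
x(258)/52869 = (-32 + 2*258)/52869 = (-32 + 516)*(1/52869) = 484*(1/52869) = 484/52869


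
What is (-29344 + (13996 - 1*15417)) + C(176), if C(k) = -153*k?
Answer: -57693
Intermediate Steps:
(-29344 + (13996 - 1*15417)) + C(176) = (-29344 + (13996 - 1*15417)) - 153*176 = (-29344 + (13996 - 15417)) - 26928 = (-29344 - 1421) - 26928 = -30765 - 26928 = -57693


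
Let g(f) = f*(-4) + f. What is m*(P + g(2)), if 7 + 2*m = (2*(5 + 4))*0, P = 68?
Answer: -217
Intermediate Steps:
g(f) = -3*f (g(f) = -4*f + f = -3*f)
m = -7/2 (m = -7/2 + ((2*(5 + 4))*0)/2 = -7/2 + ((2*9)*0)/2 = -7/2 + (18*0)/2 = -7/2 + (1/2)*0 = -7/2 + 0 = -7/2 ≈ -3.5000)
m*(P + g(2)) = -7*(68 - 3*2)/2 = -7*(68 - 6)/2 = -7/2*62 = -217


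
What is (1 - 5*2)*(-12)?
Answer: 108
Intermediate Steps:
(1 - 5*2)*(-12) = (1 - 10)*(-12) = -9*(-12) = 108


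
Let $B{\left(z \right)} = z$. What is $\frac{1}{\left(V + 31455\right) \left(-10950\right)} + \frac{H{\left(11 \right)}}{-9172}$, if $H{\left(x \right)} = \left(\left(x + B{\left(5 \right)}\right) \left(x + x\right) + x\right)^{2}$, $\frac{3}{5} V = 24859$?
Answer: $- \frac{26291506207543}{1830063937000} \approx -14.366$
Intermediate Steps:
$V = \frac{124295}{3}$ ($V = \frac{5}{3} \cdot 24859 = \frac{124295}{3} \approx 41432.0$)
$H{\left(x \right)} = \left(x + 2 x \left(5 + x\right)\right)^{2}$ ($H{\left(x \right)} = \left(\left(x + 5\right) \left(x + x\right) + x\right)^{2} = \left(\left(5 + x\right) 2 x + x\right)^{2} = \left(2 x \left(5 + x\right) + x\right)^{2} = \left(x + 2 x \left(5 + x\right)\right)^{2}$)
$\frac{1}{\left(V + 31455\right) \left(-10950\right)} + \frac{H{\left(11 \right)}}{-9172} = \frac{1}{\left(\frac{124295}{3} + 31455\right) \left(-10950\right)} + \frac{11^{2} \left(11 + 2 \cdot 11\right)^{2}}{-9172} = \frac{1}{\frac{218660}{3}} \left(- \frac{1}{10950}\right) + 121 \left(11 + 22\right)^{2} \left(- \frac{1}{9172}\right) = \frac{3}{218660} \left(- \frac{1}{10950}\right) + 121 \cdot 33^{2} \left(- \frac{1}{9172}\right) = - \frac{1}{798109000} + 121 \cdot 1089 \left(- \frac{1}{9172}\right) = - \frac{1}{798109000} + 131769 \left(- \frac{1}{9172}\right) = - \frac{1}{798109000} - \frac{131769}{9172} = - \frac{26291506207543}{1830063937000}$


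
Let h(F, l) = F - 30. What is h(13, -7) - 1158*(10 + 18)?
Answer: -32441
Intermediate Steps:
h(F, l) = -30 + F
h(13, -7) - 1158*(10 + 18) = (-30 + 13) - 1158*(10 + 18) = -17 - 32424 = -32441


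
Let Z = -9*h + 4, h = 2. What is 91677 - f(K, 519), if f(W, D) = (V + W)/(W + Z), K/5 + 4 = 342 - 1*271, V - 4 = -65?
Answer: 29428043/321 ≈ 91676.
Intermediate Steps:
V = -61 (V = 4 - 65 = -61)
Z = -14 (Z = -9*2 + 4 = -18 + 4 = -14)
K = 335 (K = -20 + 5*(342 - 1*271) = -20 + 5*(342 - 271) = -20 + 5*71 = -20 + 355 = 335)
f(W, D) = (-61 + W)/(-14 + W) (f(W, D) = (-61 + W)/(W - 14) = (-61 + W)/(-14 + W))
91677 - f(K, 519) = 91677 - (-61 + 335)/(-14 + 335) = 91677 - 274/321 = 29428043/321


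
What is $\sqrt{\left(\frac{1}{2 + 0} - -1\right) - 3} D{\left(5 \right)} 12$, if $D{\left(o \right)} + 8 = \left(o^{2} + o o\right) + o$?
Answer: $282 i \sqrt{6} \approx 690.76 i$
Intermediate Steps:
$D{\left(o \right)} = -8 + o + 2 o^{2}$ ($D{\left(o \right)} = -8 + \left(\left(o^{2} + o o\right) + o\right) = -8 + \left(\left(o^{2} + o^{2}\right) + o\right) = -8 + \left(2 o^{2} + o\right) = -8 + \left(o + 2 o^{2}\right) = -8 + o + 2 o^{2}$)
$\sqrt{\left(\frac{1}{2 + 0} - -1\right) - 3} D{\left(5 \right)} 12 = \sqrt{\left(\frac{1}{2 + 0} - -1\right) - 3} \left(-8 + 5 + 2 \cdot 5^{2}\right) 12 = \sqrt{\left(\frac{1}{2} + 1\right) - 3} \left(-8 + 5 + 2 \cdot 25\right) 12 = \sqrt{\left(\frac{1}{2} + 1\right) - 3} \left(-8 + 5 + 50\right) 12 = \sqrt{\frac{3}{2} - 3} \cdot 47 \cdot 12 = \sqrt{- \frac{3}{2}} \cdot 47 \cdot 12 = \frac{i \sqrt{6}}{2} \cdot 47 \cdot 12 = \frac{47 i \sqrt{6}}{2} \cdot 12 = 282 i \sqrt{6}$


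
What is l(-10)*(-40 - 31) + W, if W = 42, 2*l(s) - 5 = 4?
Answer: -555/2 ≈ -277.50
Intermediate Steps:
l(s) = 9/2 (l(s) = 5/2 + (½)*4 = 5/2 + 2 = 9/2)
l(-10)*(-40 - 31) + W = 9*(-40 - 31)/2 + 42 = (9/2)*(-71) + 42 = -639/2 + 42 = -555/2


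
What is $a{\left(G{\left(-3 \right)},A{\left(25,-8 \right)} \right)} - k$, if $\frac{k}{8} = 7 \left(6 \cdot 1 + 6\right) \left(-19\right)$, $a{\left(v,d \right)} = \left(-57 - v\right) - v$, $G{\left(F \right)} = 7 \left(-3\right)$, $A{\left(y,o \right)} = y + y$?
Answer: $12753$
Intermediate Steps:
$A{\left(y,o \right)} = 2 y$
$G{\left(F \right)} = -21$
$a{\left(v,d \right)} = -57 - 2 v$
$k = -12768$ ($k = 8 \cdot 7 \left(6 \cdot 1 + 6\right) \left(-19\right) = 8 \cdot 7 \left(6 + 6\right) \left(-19\right) = 8 \cdot 7 \cdot 12 \left(-19\right) = 8 \cdot 84 \left(-19\right) = 8 \left(-1596\right) = -12768$)
$a{\left(G{\left(-3 \right)},A{\left(25,-8 \right)} \right)} - k = \left(-57 - -42\right) - -12768 = \left(-57 + 42\right) + 12768 = -15 + 12768 = 12753$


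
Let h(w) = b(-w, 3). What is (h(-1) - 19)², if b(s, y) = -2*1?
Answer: 441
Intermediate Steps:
b(s, y) = -2
h(w) = -2
(h(-1) - 19)² = (-2 - 19)² = (-21)² = 441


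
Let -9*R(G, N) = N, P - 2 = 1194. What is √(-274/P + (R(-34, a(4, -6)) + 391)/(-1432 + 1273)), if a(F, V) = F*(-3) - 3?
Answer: I*√24397819342/95082 ≈ 1.6428*I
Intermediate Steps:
a(F, V) = -3 - 3*F (a(F, V) = -3*F - 3 = -3 - 3*F)
P = 1196 (P = 2 + 1194 = 1196)
R(G, N) = -N/9
√(-274/P + (R(-34, a(4, -6)) + 391)/(-1432 + 1273)) = √(-274/1196 + (-(-3 - 3*4)/9 + 391)/(-1432 + 1273)) = √(-274*1/1196 + (-(-3 - 12)/9 + 391)/(-159)) = √(-137/598 + (-⅑*(-15) + 391)*(-1/159)) = √(-137/598 + (5/3 + 391)*(-1/159)) = √(-137/598 + (1178/3)*(-1/159)) = √(-137/598 - 1178/477) = √(-769793/285246) = I*√24397819342/95082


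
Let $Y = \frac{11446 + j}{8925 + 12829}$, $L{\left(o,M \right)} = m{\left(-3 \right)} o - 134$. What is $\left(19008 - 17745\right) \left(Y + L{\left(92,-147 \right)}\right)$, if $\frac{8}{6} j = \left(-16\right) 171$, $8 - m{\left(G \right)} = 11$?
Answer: $- \frac{5626504599}{10877} \approx -5.1728 \cdot 10^{5}$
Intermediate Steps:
$m{\left(G \right)} = -3$ ($m{\left(G \right)} = 8 - 11 = -3$)
$j = -2052$ ($j = \frac{3 \left(\left(-16\right) 171\right)}{4} = \frac{3}{4} \left(-2736\right) = -2052$)
$L{\left(o,M \right)} = -134 - 3 o$ ($L{\left(o,M \right)} = - 3 o - 134 = -134 - 3 o$)
$Y = \frac{4697}{10877}$ ($Y = \frac{11446 - 2052}{8925 + 12829} = \frac{9394}{21754} = 9394 \cdot \frac{1}{21754} = \frac{4697}{10877} \approx 0.43183$)
$\left(19008 - 17745\right) \left(Y + L{\left(92,-147 \right)}\right) = \left(19008 - 17745\right) \left(\frac{4697}{10877} - 410\right) = 1263 \left(\frac{4697}{10877} - 410\right) = 1263 \left(- \frac{4454873}{10877}\right) = - \frac{5626504599}{10877}$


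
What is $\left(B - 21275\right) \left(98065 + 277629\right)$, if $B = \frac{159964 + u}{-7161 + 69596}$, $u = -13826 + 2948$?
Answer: $- \frac{498980067069066}{62435} \approx -7.992 \cdot 10^{9}$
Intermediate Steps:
$u = -10878$
$B = \frac{149086}{62435}$ ($B = \frac{159964 - 10878}{-7161 + 69596} = \frac{149086}{62435} \approx 2.3879$)
$\left(B - 21275\right) \left(98065 + 277629\right) = \left(\frac{149086}{62435} - 21275\right) \left(98065 + 277629\right) = \left(- \frac{1328155539}{62435}\right) 375694 = - \frac{498980067069066}{62435}$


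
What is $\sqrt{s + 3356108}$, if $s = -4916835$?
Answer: $i \sqrt{1560727} \approx 1249.3 i$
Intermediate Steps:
$\sqrt{s + 3356108} = \sqrt{-4916835 + 3356108} = \sqrt{-1560727} = i \sqrt{1560727}$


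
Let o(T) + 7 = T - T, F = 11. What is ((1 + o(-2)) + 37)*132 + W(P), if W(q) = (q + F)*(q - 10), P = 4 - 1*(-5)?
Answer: 4072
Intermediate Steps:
o(T) = -7 (o(T) = -7 + (T - T) = -7 + 0 = -7)
P = 9 (P = 4 + 5 = 9)
W(q) = (-10 + q)*(11 + q) (W(q) = (q + 11)*(q - 10) = (11 + q)*(-10 + q) = (-10 + q)*(11 + q))
((1 + o(-2)) + 37)*132 + W(P) = ((1 - 7) + 37)*132 + (-110 + 9 + 9²) = (-6 + 37)*132 + (-110 + 9 + 81) = 31*132 - 20 = 4092 - 20 = 4072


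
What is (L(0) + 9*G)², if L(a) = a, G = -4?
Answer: 1296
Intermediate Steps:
(L(0) + 9*G)² = (0 + 9*(-4))² = (0 - 36)² = (-36)² = 1296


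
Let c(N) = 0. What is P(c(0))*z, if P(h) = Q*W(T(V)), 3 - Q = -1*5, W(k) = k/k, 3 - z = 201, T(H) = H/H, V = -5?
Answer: -1584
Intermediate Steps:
T(H) = 1
z = -198 (z = 3 - 1*201 = 3 - 201 = -198)
W(k) = 1
Q = 8 (Q = 3 - (-1)*5 = 3 - 1*(-5) = 3 + 5 = 8)
P(h) = 8 (P(h) = 8*1 = 8)
P(c(0))*z = 8*(-198) = -1584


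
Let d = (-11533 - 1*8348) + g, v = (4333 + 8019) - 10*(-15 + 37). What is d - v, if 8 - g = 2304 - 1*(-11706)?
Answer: -46015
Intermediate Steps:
g = -14002 (g = 8 - (2304 - 1*(-11706)) = 8 - (2304 + 11706) = 8 - 1*14010 = 8 - 14010 = -14002)
v = 12132 (v = 12352 - 10*22 = 12352 - 220 = 12132)
d = -33883 (d = (-11533 - 1*8348) - 14002 = (-11533 - 8348) - 14002 = -19881 - 14002 = -33883)
d - v = -33883 - 1*12132 = -33883 - 12132 = -46015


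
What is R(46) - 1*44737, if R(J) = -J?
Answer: -44783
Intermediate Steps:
R(46) - 1*44737 = -1*46 - 1*44737 = -46 - 44737 = -44783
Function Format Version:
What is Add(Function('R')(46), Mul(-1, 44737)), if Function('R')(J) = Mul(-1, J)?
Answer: -44783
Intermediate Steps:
Add(Function('R')(46), Mul(-1, 44737)) = Add(Mul(-1, 46), Mul(-1, 44737)) = Add(-46, -44737) = -44783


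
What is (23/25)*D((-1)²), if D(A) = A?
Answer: 23/25 ≈ 0.92000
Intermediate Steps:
(23/25)*D((-1)²) = (23/25)*(-1)² = (23*(1/25))*1 = (23/25)*1 = 23/25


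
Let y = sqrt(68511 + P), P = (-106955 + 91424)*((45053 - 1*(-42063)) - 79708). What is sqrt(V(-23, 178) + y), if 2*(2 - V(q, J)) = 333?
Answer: sqrt(-658 + 4*I*sqrt(114985137))/2 ≈ 72.663 + 73.786*I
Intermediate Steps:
P = -115053648 (P = -15531*((45053 + 42063) - 79708) = -15531*(87116 - 79708) = -15531*7408 = -115053648)
y = I*sqrt(114985137) (y = sqrt(68511 - 115053648) = sqrt(-114985137) = I*sqrt(114985137) ≈ 10723.0*I)
V(q, J) = -329/2 (V(q, J) = 2 - 1/2*333 = 2 - 333/2 = -329/2)
sqrt(V(-23, 178) + y) = sqrt(-329/2 + I*sqrt(114985137))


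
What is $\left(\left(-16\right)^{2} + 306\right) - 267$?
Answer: $295$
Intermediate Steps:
$\left(\left(-16\right)^{2} + 306\right) - 267 = \left(256 + 306\right) - 267 = 562 - 267 = 295$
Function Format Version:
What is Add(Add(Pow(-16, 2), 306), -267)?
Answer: 295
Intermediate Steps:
Add(Add(Pow(-16, 2), 306), -267) = Add(Add(256, 306), -267) = Add(562, -267) = 295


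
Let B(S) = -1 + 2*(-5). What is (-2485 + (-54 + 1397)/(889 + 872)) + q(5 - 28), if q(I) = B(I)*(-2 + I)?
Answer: -3890467/1761 ≈ -2209.2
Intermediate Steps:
B(S) = -11 (B(S) = -1 - 10 = -11)
q(I) = 22 - 11*I (q(I) = -11*(-2 + I) = 22 - 11*I)
(-2485 + (-54 + 1397)/(889 + 872)) + q(5 - 28) = (-2485 + (-54 + 1397)/(889 + 872)) + (22 - 11*(5 - 28)) = (-2485 + 1343/1761) + (22 - 11*(-23)) = (-2485 + 1343*(1/1761)) + (22 + 253) = (-2485 + 1343/1761) + 275 = -4374742/1761 + 275 = -3890467/1761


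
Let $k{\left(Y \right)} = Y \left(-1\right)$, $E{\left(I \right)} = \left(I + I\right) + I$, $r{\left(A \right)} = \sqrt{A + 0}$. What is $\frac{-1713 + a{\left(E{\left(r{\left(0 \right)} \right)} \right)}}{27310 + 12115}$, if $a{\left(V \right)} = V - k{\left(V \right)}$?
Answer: $- \frac{1713}{39425} \approx -0.04345$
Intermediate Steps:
$r{\left(A \right)} = \sqrt{A}$
$E{\left(I \right)} = 3 I$ ($E{\left(I \right)} = 2 I + I = 3 I$)
$k{\left(Y \right)} = - Y$
$a{\left(V \right)} = 2 V$ ($a{\left(V \right)} = V - - V = V + V = 2 V$)
$\frac{-1713 + a{\left(E{\left(r{\left(0 \right)} \right)} \right)}}{27310 + 12115} = \frac{-1713 + 2 \cdot 3 \sqrt{0}}{27310 + 12115} = \frac{-1713 + 2 \cdot 3 \cdot 0}{39425} = \left(-1713 + 2 \cdot 0\right) \frac{1}{39425} = \left(-1713 + 0\right) \frac{1}{39425} = \left(-1713\right) \frac{1}{39425} = - \frac{1713}{39425}$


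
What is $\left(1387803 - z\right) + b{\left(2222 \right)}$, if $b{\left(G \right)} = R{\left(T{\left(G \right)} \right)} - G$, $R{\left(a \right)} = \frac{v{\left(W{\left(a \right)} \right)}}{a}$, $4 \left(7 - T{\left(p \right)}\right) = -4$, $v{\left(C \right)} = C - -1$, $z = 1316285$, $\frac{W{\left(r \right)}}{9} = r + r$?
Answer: $\frac{554513}{8} \approx 69314.0$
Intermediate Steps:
$W{\left(r \right)} = 18 r$ ($W{\left(r \right)} = 9 \left(r + r\right) = 9 \cdot 2 r = 18 r$)
$v{\left(C \right)} = 1 + C$ ($v{\left(C \right)} = C + 1 = 1 + C$)
$T{\left(p \right)} = 8$ ($T{\left(p \right)} = 7 - -1 = 7 + 1 = 8$)
$R{\left(a \right)} = \frac{1 + 18 a}{a}$
$b{\left(G \right)} = \frac{145}{8} - G$ ($b{\left(G \right)} = \left(18 + \frac{1}{8}\right) - G = \frac{145}{8} - G$)
$\left(1387803 - z\right) + b{\left(2222 \right)} = \left(1387803 - 1316285\right) + \left(\frac{145}{8} - 2222\right) = 71518 - \frac{17631}{8} = \frac{554513}{8}$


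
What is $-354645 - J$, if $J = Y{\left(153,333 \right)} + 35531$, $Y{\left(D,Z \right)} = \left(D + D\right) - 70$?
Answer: $-390412$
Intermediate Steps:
$Y{\left(D,Z \right)} = -70 + 2 D$ ($Y{\left(D,Z \right)} = 2 D - 70 = -70 + 2 D$)
$J = 35767$ ($J = \left(-70 + 2 \cdot 153\right) + 35531 = \left(-70 + 306\right) + 35531 = 236 + 35531 = 35767$)
$-354645 - J = -354645 - 35767 = -390412$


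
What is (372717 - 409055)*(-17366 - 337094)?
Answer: 12880367480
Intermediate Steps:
(372717 - 409055)*(-17366 - 337094) = -36338*(-354460) = 12880367480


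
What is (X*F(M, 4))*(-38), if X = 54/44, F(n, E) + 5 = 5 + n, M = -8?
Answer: 4104/11 ≈ 373.09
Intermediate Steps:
F(n, E) = n (F(n, E) = -5 + (5 + n) = n)
X = 27/22 (X = 54*(1/44) = 27/22 ≈ 1.2273)
(X*F(M, 4))*(-38) = ((27/22)*(-8))*(-38) = -108/11*(-38) = 4104/11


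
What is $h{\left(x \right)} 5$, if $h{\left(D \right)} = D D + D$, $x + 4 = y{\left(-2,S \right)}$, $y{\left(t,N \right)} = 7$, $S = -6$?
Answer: $60$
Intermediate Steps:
$x = 3$ ($x = -4 + 7 = 3$)
$h{\left(D \right)} = D + D^{2}$ ($h{\left(D \right)} = D^{2} + D = D + D^{2}$)
$h{\left(x \right)} 5 = 3 \left(1 + 3\right) 5 = 3 \cdot 4 \cdot 5 = 12 \cdot 5 = 60$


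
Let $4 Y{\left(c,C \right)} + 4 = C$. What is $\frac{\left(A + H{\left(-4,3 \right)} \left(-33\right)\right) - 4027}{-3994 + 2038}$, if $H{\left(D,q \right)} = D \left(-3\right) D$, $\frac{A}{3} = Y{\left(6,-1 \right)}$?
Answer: $\frac{9787}{7824} \approx 1.2509$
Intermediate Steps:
$Y{\left(c,C \right)} = -1 + \frac{C}{4}$
$A = - \frac{15}{4}$ ($A = 3 \left(-1 + \frac{1}{4} \left(-1\right)\right) = 3 \left(-1 - \frac{1}{4}\right) = 3 \left(- \frac{5}{4}\right) = - \frac{15}{4} \approx -3.75$)
$H{\left(D,q \right)} = - 3 D^{2}$ ($H{\left(D,q \right)} = - 3 D D = - 3 D^{2}$)
$\frac{\left(A + H{\left(-4,3 \right)} \left(-33\right)\right) - 4027}{-3994 + 2038} = \frac{\left(- \frac{15}{4} + - 3 \left(-4\right)^{2} \left(-33\right)\right) - 4027}{-3994 + 2038} = \frac{\left(- \frac{15}{4} + \left(-3\right) 16 \left(-33\right)\right) - 4027}{-1956} = \left(\left(- \frac{15}{4} - -1584\right) - 4027\right) \left(- \frac{1}{1956}\right) = \left(\left(- \frac{15}{4} + 1584\right) - 4027\right) \left(- \frac{1}{1956}\right) = \left(\frac{6321}{4} - 4027\right) \left(- \frac{1}{1956}\right) = \left(- \frac{9787}{4}\right) \left(- \frac{1}{1956}\right) = \frac{9787}{7824}$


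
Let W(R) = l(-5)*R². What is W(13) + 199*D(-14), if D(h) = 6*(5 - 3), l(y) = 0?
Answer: 2388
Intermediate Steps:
D(h) = 12 (D(h) = 6*2 = 12)
W(R) = 0 (W(R) = 0*R² = 0)
W(13) + 199*D(-14) = 0 + 199*12 = 0 + 2388 = 2388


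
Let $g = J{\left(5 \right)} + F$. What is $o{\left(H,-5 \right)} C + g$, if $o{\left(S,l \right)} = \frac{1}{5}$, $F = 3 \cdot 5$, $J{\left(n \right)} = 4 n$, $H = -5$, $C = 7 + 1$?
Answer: $\frac{183}{5} \approx 36.6$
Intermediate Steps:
$C = 8$
$F = 15$
$o{\left(S,l \right)} = \frac{1}{5}$
$g = 35$ ($g = 4 \cdot 5 + 15 = 20 + 15 = 35$)
$o{\left(H,-5 \right)} C + g = \frac{1}{5} \cdot 8 + 35 = \frac{8}{5} + 35 = \frac{183}{5}$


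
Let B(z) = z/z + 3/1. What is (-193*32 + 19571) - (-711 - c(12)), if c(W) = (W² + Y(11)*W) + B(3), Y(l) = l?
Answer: 14386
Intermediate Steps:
B(z) = 4 (B(z) = 1 + 3*1 = 1 + 3 = 4)
c(W) = 4 + W² + 11*W (c(W) = (W² + 11*W) + 4 = 4 + W² + 11*W)
(-193*32 + 19571) - (-711 - c(12)) = (-193*32 + 19571) - (-711 - (4 + 12² + 11*12)) = (-6176 + 19571) - (-711 - (4 + 144 + 132)) = 13395 - (-711 - 1*280) = 13395 - (-711 - 280) = 13395 - 1*(-991) = 13395 + 991 = 14386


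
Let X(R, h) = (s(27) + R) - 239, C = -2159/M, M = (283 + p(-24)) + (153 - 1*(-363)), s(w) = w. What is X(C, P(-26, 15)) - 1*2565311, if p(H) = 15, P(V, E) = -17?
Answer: -2088337881/814 ≈ -2.5655e+6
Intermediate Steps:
M = 814 (M = (283 + 15) + (153 - 1*(-363)) = 298 + (153 + 363) = 298 + 516 = 814)
C = -2159/814 ≈ -2.6523
X(R, h) = -212 + R (X(R, h) = (27 + R) - 239 = -212 + R)
X(C, P(-26, 15)) - 1*2565311 = (-212 - 2159/814) - 1*2565311 = -174727/814 - 2565311 = -2088337881/814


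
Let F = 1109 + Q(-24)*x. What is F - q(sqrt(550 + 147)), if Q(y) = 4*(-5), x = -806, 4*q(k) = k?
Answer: 17229 - sqrt(697)/4 ≈ 17222.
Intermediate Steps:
q(k) = k/4
Q(y) = -20
F = 17229 (F = 1109 - 20*(-806) = 1109 + 16120 = 17229)
F - q(sqrt(550 + 147)) = 17229 - sqrt(550 + 147)/4 = 17229 - sqrt(697)/4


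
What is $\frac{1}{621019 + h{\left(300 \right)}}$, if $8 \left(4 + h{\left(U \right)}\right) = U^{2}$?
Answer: $\frac{1}{632265} \approx 1.5816 \cdot 10^{-6}$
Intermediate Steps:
$h{\left(U \right)} = -4 + \frac{U^{2}}{8}$
$\frac{1}{621019 + h{\left(300 \right)}} = \frac{1}{621019 - \left(4 - \frac{300^{2}}{8}\right)} = \frac{1}{621019 + \left(-4 + \frac{1}{8} \cdot 90000\right)} = \frac{1}{621019 + \left(-4 + 11250\right)} = \frac{1}{621019 + 11246} = \frac{1}{632265}$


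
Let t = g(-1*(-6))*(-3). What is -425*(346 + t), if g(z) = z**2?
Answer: -101150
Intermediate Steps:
t = -108 (t = (-1*(-6))**2*(-3) = 6**2*(-3) = 36*(-3) = -108)
-425*(346 + t) = -425*(346 - 108) = -425*238 = -101150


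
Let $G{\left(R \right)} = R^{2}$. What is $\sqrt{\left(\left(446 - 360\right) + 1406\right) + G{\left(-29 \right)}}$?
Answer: $\sqrt{2333} \approx 48.301$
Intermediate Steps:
$\sqrt{\left(\left(446 - 360\right) + 1406\right) + G{\left(-29 \right)}} = \sqrt{\left(\left(446 - 360\right) + 1406\right) + \left(-29\right)^{2}} = \sqrt{\left(86 + 1406\right) + 841} = \sqrt{1492 + 841} = \sqrt{2333}$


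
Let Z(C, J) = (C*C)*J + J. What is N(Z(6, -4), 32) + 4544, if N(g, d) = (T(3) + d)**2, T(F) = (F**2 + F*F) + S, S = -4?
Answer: 6660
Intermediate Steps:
T(F) = -4 + 2*F**2 (T(F) = (F**2 + F*F) - 4 = (F**2 + F**2) - 4 = 2*F**2 - 4 = -4 + 2*F**2)
Z(C, J) = J + J*C**2 (Z(C, J) = C**2*J + J = J*C**2 + J = J + J*C**2)
N(g, d) = (14 + d)**2 (N(g, d) = ((-4 + 2*3**2) + d)**2 = ((-4 + 2*9) + d)**2 = ((-4 + 18) + d)**2 = (14 + d)**2)
N(Z(6, -4), 32) + 4544 = (14 + 32)**2 + 4544 = 46**2 + 4544 = 2116 + 4544 = 6660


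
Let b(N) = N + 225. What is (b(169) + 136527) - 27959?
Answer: 108962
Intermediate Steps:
b(N) = 225 + N
(b(169) + 136527) - 27959 = ((225 + 169) + 136527) - 27959 = (394 + 136527) - 27959 = 136921 - 27959 = 108962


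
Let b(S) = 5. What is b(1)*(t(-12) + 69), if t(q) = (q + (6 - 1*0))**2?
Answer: 525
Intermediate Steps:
t(q) = (6 + q)**2 (t(q) = (q + (6 + 0))**2 = (q + 6)**2 = (6 + q)**2)
b(1)*(t(-12) + 69) = 5*((6 - 12)**2 + 69) = 5*((-6)**2 + 69) = 5*(36 + 69) = 5*105 = 525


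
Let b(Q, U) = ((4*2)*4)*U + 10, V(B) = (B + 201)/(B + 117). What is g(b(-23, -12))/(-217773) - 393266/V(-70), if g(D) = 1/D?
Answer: -1505427672711073/10669570362 ≈ -1.4110e+5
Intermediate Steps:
V(B) = (201 + B)/(117 + B)
b(Q, U) = 10 + 32*U (b(Q, U) = (8*4)*U + 10 = 32*U + 10 = 10 + 32*U)
g(b(-23, -12))/(-217773) - 393266/V(-70) = 1/((10 + 32*(-12))*(-217773)) - 393266*(117 - 70)/(201 - 70) = -1/217773/(10 - 384) - 393266/(131/47) = -1/217773/(-374) - 393266/((1/47)*131) = -1/374*(-1/217773) - 393266/131/47 = 1/81447102 - 393266*47/131 = 1/81447102 - 18483502/131 = -1505427672711073/10669570362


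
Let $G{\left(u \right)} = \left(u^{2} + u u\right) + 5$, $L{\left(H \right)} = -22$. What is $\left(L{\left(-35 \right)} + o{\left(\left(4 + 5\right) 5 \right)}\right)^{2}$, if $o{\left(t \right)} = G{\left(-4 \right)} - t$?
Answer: $900$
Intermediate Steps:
$G{\left(u \right)} = 5 + 2 u^{2}$ ($G{\left(u \right)} = \left(u^{2} + u^{2}\right) + 5 = 2 u^{2} + 5 = 5 + 2 u^{2}$)
$o{\left(t \right)} = 37 - t$ ($o{\left(t \right)} = \left(5 + 2 \left(-4\right)^{2}\right) - t = \left(5 + 2 \cdot 16\right) - t = \left(5 + 32\right) - t = 37 - t$)
$\left(L{\left(-35 \right)} + o{\left(\left(4 + 5\right) 5 \right)}\right)^{2} = \left(-22 + \left(37 - \left(4 + 5\right) 5\right)\right)^{2} = \left(-22 + \left(37 - 9 \cdot 5\right)\right)^{2} = \left(-22 + \left(37 - 45\right)\right)^{2} = \left(-22 - 8\right)^{2} = \left(-30\right)^{2} = 900$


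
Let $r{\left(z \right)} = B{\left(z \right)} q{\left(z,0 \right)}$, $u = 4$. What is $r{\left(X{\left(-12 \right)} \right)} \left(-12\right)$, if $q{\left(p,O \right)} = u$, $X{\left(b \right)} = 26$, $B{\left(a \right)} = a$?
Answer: $-1248$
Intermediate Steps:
$q{\left(p,O \right)} = 4$
$r{\left(z \right)} = 4 z$ ($r{\left(z \right)} = z 4 = 4 z$)
$r{\left(X{\left(-12 \right)} \right)} \left(-12\right) = 4 \cdot 26 \left(-12\right) = 104 \left(-12\right) = -1248$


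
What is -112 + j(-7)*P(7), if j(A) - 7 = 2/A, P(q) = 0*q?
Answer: -112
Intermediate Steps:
P(q) = 0
j(A) = 7 + 2/A
-112 + j(-7)*P(7) = -112 + (7 + 2/(-7))*0 = -112 + (7 + 2*(-⅐))*0 = -112 + (7 - 2/7)*0 = -112 + (47/7)*0 = -112 + 0 = -112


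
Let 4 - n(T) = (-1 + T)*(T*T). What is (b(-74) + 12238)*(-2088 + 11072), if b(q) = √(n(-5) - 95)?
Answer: 109946192 + 8984*√59 ≈ 1.1002e+8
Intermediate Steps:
n(T) = 4 - T²*(-1 + T) (n(T) = 4 - (-1 + T)*T*T = 4 - (-1 + T)*T² = 4 - T²*(-1 + T))
b(q) = √59 (b(q) = √((4 + (-5)² - 1*(-5)³) - 95) = √((4 + 25 - 1*(-125)) - 95) = √((4 + 25 + 125) - 95) = √(154 - 95) = √59)
(b(-74) + 12238)*(-2088 + 11072) = (√59 + 12238)*(-2088 + 11072) = (12238 + √59)*8984 = 109946192 + 8984*√59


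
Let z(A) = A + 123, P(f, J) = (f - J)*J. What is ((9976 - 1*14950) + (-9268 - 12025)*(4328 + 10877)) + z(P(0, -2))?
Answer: -323764920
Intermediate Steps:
P(f, J) = J*(f - J)
z(A) = 123 + A
((9976 - 1*14950) + (-9268 - 12025)*(4328 + 10877)) + z(P(0, -2)) = ((9976 - 1*14950) + (-9268 - 12025)*(4328 + 10877)) + (123 - 2*(0 - 1*(-2))) = ((9976 - 14950) - 21293*15205) + (123 - 2*(0 + 2)) = (-4974 - 323760065) + (123 - 2*2) = -323765039 + (123 - 4) = -323765039 + 119 = -323764920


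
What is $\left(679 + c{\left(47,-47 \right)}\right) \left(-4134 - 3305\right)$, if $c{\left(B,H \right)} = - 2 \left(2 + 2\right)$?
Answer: $-4991569$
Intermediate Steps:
$c{\left(B,H \right)} = -8$ ($c{\left(B,H \right)} = \left(-2\right) 4 = -8$)
$\left(679 + c{\left(47,-47 \right)}\right) \left(-4134 - 3305\right) = \left(679 - 8\right) \left(-4134 - 3305\right) = 671 \left(-7439\right) = -4991569$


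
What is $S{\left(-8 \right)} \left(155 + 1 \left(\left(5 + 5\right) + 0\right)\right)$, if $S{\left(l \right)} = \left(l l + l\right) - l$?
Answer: $10560$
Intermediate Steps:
$S{\left(l \right)} = l^{2}$ ($S{\left(l \right)} = \left(l^{2} + l\right) - l = \left(l + l^{2}\right) - l = l^{2}$)
$S{\left(-8 \right)} \left(155 + 1 \left(\left(5 + 5\right) + 0\right)\right) = \left(-8\right)^{2} \left(155 + 1 \left(\left(5 + 5\right) + 0\right)\right) = 64 \left(155 + 1 \left(10 + 0\right)\right) = 64 \left(155 + 1 \cdot 10\right) = 64 \left(155 + 10\right) = 64 \cdot 165 = 10560$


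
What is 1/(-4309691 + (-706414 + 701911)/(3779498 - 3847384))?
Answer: -67886/292567678723 ≈ -2.3204e-7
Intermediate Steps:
1/(-4309691 + (-706414 + 701911)/(3779498 - 3847384)) = 1/(-4309691 - 4503/(-67886)) = 1/(-4309691 - 4503*(-1/67886)) = 1/(-4309691 + 4503/67886) = 1/(-292567678723/67886) = -67886/292567678723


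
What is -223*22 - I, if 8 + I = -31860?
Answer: 26962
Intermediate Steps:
I = -31868 (I = -8 - 31860 = -31868)
-223*22 - I = -223*22 - 1*(-31868) = -4906 + 31868 = 26962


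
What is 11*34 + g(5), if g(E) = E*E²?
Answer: 499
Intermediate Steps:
g(E) = E³
11*34 + g(5) = 11*34 + 5³ = 374 + 125 = 499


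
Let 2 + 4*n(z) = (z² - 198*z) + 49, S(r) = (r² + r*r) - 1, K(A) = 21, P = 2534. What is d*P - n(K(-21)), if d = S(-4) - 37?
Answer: -28573/2 ≈ -14287.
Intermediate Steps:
S(r) = -1 + 2*r² (S(r) = (r² + r²) - 1 = 2*r² - 1 = -1 + 2*r²)
n(z) = 47/4 - 99*z/2 + z²/4 (n(z) = -½ + ((z² - 198*z) + 49)/4 = -½ + (49 + z² - 198*z)/4 = -½ + (49/4 - 99*z/2 + z²/4) = 47/4 - 99*z/2 + z²/4)
d = -6 (d = (-1 + 2*(-4)²) - 37 = (-1 + 2*16) - 37 = (-1 + 32) - 37 = 31 - 37 = -6)
d*P - n(K(-21)) = -6*2534 - (47/4 - 99/2*21 + (¼)*21²) = -15204 - (47/4 - 2079/2 + (¼)*441) = -15204 - (47/4 - 2079/2 + 441/4) = -15204 - 1*(-1835/2) = -15204 + 1835/2 = -28573/2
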